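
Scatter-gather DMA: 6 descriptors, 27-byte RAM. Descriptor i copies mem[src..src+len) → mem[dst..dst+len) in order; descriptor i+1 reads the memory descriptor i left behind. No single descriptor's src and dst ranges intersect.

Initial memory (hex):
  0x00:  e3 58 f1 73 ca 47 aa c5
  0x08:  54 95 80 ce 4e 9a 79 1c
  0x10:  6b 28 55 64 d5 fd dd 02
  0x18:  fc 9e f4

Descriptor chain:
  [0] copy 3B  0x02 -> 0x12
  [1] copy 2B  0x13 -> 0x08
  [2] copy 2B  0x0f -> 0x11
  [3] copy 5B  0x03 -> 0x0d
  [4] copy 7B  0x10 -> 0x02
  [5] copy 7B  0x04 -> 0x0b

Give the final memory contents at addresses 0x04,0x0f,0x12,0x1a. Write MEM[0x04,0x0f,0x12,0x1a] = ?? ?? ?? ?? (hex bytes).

D0: mem[0x12..0x14] <- [f1 73 ca]
D1: mem[0x08..0x09] <- [73 ca]
D2: mem[0x11..0x12] <- [1c 6b]
D3: mem[0x0d..0x11] <- [73 ca 47 aa c5]
D4: mem[0x02..0x08] <- [aa c5 6b 73 ca fd dd]
D5: mem[0x0b..0x11] <- [6b 73 ca fd dd ca 80]
query mem[0x04]=0x6b, mem[0x0f]=0xdd, mem[0x12]=0x6b, mem[0x1a]=0xf4

MEM[0x04,0x0f,0x12,0x1a] = 6b dd 6b f4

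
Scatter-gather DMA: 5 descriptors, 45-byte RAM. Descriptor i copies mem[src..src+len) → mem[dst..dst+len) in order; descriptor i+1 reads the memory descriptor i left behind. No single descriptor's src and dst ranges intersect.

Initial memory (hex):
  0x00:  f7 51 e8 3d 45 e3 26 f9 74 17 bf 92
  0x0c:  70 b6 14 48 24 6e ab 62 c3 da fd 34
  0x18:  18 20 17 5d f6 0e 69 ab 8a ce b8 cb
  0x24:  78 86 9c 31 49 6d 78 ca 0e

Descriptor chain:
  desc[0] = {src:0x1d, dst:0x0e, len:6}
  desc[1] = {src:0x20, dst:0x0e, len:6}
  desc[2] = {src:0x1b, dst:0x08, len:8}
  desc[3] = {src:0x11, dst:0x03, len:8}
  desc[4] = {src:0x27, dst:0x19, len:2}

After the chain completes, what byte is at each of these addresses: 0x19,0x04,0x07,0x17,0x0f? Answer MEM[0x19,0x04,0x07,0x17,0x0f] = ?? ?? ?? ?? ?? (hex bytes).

MEM[0x19,0x04,0x07,0x17,0x0f] = 31 78 da 34 b8

[0] 0x1d->0x0e len=6 : 0e 69 ab 8a ce b8
[1] 0x20->0x0e len=6 : 8a ce b8 cb 78 86
[2] 0x1b->0x08 len=8 : 5d f6 0e 69 ab 8a ce b8
[3] 0x11->0x03 len=8 : cb 78 86 c3 da fd 34 18
[4] 0x27->0x19 len=2 : 31 49
query mem[0x19]=0x31, mem[0x04]=0x78, mem[0x07]=0xda, mem[0x17]=0x34, mem[0x0f]=0xb8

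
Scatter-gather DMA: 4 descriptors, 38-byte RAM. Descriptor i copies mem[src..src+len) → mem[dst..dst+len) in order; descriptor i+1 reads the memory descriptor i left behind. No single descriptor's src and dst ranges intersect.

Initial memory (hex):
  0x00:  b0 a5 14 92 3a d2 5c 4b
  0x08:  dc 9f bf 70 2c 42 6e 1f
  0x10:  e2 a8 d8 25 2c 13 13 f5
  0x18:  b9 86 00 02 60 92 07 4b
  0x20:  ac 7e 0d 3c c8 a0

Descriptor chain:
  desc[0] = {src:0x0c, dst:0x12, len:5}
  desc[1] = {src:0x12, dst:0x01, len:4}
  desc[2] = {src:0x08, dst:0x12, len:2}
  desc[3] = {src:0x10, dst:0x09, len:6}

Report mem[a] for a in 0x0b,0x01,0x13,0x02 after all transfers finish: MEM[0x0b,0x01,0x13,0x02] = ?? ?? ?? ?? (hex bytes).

MEM[0x0b,0x01,0x13,0x02] = dc 2c 9f 42

D0: mem[0x12..0x16] <- [2c 42 6e 1f e2]
D1: mem[0x01..0x04] <- [2c 42 6e 1f]
D2: mem[0x12..0x13] <- [dc 9f]
D3: mem[0x09..0x0e] <- [e2 a8 dc 9f 6e 1f]
query mem[0x0b]=0xdc, mem[0x01]=0x2c, mem[0x13]=0x9f, mem[0x02]=0x42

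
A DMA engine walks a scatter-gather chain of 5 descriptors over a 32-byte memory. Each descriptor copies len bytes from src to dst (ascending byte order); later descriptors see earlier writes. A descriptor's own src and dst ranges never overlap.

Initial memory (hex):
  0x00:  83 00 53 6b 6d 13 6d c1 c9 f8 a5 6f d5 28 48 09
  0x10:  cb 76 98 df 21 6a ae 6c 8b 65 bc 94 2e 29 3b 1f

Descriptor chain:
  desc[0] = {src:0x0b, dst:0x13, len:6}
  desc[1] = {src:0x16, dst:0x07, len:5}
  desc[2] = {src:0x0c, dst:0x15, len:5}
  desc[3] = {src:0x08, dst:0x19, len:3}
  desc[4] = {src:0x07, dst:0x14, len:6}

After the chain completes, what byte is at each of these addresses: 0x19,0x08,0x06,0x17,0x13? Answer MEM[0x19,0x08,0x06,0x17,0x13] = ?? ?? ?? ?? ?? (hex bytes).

MEM[0x19,0x08,0x06,0x17,0x13] = d5 09 6d 65 6f

D0: mem[0x13..0x18] <- [6f d5 28 48 09 cb]
D1: mem[0x07..0x0b] <- [48 09 cb 65 bc]
D2: mem[0x15..0x19] <- [d5 28 48 09 cb]
D3: mem[0x19..0x1b] <- [09 cb 65]
D4: mem[0x14..0x19] <- [48 09 cb 65 bc d5]
query mem[0x19]=0xd5, mem[0x08]=0x09, mem[0x06]=0x6d, mem[0x17]=0x65, mem[0x13]=0x6f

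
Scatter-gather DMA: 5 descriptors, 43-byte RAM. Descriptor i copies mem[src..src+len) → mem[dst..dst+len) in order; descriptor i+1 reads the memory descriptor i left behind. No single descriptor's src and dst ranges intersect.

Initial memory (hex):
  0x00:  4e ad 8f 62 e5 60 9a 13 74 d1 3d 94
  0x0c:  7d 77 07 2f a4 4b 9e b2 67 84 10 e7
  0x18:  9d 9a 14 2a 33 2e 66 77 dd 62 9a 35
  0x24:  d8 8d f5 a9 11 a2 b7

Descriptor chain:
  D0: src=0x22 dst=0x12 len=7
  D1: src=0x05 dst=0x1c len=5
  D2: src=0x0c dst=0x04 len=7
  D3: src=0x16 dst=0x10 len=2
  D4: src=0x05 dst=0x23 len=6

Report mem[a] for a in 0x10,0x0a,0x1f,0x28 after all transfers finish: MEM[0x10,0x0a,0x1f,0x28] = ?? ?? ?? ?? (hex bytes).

D0: mem[0x12..0x18] <- [9a 35 d8 8d f5 a9 11]
D1: mem[0x1c..0x20] <- [60 9a 13 74 d1]
D2: mem[0x04..0x0a] <- [7d 77 07 2f a4 4b 9a]
D3: mem[0x10..0x11] <- [f5 a9]
D4: mem[0x23..0x28] <- [77 07 2f a4 4b 9a]
query mem[0x10]=0xf5, mem[0x0a]=0x9a, mem[0x1f]=0x74, mem[0x28]=0x9a

MEM[0x10,0x0a,0x1f,0x28] = f5 9a 74 9a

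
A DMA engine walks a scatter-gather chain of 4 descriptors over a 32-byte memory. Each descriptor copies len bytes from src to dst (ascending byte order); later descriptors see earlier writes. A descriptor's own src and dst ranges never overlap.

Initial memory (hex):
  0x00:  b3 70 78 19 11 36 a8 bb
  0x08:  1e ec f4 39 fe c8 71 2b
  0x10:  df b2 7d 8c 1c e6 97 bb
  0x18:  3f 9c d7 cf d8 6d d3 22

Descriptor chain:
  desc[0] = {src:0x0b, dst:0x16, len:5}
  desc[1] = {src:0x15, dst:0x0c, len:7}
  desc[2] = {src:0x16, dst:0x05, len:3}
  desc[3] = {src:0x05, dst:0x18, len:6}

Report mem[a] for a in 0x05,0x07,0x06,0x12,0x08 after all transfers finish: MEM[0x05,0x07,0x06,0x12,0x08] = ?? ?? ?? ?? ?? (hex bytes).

  after D0: wrote 5B at 0x16 = 39fec8712b
  after D1: wrote 7B at 0x0c = e639fec8712bcf
  after D2: wrote 3B at 0x05 = 39fec8
  after D3: wrote 6B at 0x18 = 39fec81eecf4
query mem[0x05]=0x39, mem[0x07]=0xc8, mem[0x06]=0xfe, mem[0x12]=0xcf, mem[0x08]=0x1e

MEM[0x05,0x07,0x06,0x12,0x08] = 39 c8 fe cf 1e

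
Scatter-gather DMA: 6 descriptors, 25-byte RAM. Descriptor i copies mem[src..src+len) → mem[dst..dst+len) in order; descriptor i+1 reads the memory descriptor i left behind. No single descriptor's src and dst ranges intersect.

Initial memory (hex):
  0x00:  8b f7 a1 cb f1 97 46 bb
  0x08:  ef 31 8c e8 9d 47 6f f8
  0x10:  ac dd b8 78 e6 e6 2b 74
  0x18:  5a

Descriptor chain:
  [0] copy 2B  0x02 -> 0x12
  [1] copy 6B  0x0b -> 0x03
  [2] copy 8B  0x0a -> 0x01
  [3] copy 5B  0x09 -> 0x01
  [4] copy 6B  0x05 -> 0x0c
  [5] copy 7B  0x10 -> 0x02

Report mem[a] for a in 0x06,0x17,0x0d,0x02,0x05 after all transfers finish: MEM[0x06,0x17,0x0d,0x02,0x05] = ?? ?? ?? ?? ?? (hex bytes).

MEM[0x06,0x17,0x0d,0x02,0x05] = e6 74 f8 31 cb

#0 dst[0x12+2] := {0xa1,0xcb}
#1 dst[0x03+6] := {0xe8,0x9d,0x47,0x6f,0xf8,0xac}
#2 dst[0x01+8] := {0x8c,0xe8,0x9d,0x47,0x6f,0xf8,0xac,0xdd}
#3 dst[0x01+5] := {0x31,0x8c,0xe8,0x9d,0x47}
#4 dst[0x0c+6] := {0x47,0xf8,0xac,0xdd,0x31,0x8c}
#5 dst[0x02+7] := {0x31,0x8c,0xa1,0xcb,0xe6,0xe6,0x2b}
query mem[0x06]=0xe6, mem[0x17]=0x74, mem[0x0d]=0xf8, mem[0x02]=0x31, mem[0x05]=0xcb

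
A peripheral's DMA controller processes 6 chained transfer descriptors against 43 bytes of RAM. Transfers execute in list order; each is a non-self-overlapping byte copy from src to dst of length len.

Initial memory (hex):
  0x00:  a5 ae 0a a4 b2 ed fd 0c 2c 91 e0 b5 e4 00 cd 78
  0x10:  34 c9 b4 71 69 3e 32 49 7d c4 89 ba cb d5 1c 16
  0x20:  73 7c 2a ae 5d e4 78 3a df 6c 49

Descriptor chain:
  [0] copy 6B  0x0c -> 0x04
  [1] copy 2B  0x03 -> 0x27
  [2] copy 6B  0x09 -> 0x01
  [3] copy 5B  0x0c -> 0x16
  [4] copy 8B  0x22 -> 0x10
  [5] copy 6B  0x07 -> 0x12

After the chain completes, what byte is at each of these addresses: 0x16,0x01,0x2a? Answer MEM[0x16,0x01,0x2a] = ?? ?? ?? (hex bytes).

MEM[0x16,0x01,0x2a] = b5 c9 49

[0] 0x0c->0x04 len=6 : e4 00 cd 78 34 c9
[1] 0x03->0x27 len=2 : a4 e4
[2] 0x09->0x01 len=6 : c9 e0 b5 e4 00 cd
[3] 0x0c->0x16 len=5 : e4 00 cd 78 34
[4] 0x22->0x10 len=8 : 2a ae 5d e4 78 a4 e4 6c
[5] 0x07->0x12 len=6 : 78 34 c9 e0 b5 e4
query mem[0x16]=0xb5, mem[0x01]=0xc9, mem[0x2a]=0x49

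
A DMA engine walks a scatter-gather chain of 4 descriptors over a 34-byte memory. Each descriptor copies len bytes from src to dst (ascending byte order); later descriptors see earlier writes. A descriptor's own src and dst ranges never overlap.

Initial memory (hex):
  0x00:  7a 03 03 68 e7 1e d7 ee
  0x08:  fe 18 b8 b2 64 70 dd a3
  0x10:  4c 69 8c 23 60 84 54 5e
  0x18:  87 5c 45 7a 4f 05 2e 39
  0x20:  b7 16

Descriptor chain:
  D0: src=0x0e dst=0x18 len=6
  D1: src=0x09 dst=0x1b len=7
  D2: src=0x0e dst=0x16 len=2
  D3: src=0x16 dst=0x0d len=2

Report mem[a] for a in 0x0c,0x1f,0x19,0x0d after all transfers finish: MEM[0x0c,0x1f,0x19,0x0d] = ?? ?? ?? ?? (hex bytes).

MEM[0x0c,0x1f,0x19,0x0d] = 64 70 a3 dd

  after D0: wrote 6B at 0x18 = dda34c698c23
  after D1: wrote 7B at 0x1b = 18b8b26470dda3
  after D2: wrote 2B at 0x16 = dda3
  after D3: wrote 2B at 0x0d = dda3
query mem[0x0c]=0x64, mem[0x1f]=0x70, mem[0x19]=0xa3, mem[0x0d]=0xdd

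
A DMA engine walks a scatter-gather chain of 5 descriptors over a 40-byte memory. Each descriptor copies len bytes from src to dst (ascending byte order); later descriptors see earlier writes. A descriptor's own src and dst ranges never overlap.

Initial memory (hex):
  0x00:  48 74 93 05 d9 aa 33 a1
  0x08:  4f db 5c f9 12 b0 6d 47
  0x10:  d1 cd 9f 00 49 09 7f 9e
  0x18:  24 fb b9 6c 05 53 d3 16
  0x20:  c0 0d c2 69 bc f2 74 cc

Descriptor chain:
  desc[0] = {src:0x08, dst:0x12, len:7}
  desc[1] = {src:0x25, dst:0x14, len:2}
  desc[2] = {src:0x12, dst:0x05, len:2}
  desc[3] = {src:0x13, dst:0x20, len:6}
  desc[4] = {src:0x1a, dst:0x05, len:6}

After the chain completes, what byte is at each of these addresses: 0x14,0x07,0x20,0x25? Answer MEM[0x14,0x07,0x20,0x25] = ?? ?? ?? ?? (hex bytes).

MEM[0x14,0x07,0x20,0x25] = f2 05 db 6d

[0] 0x08->0x12 len=7 : 4f db 5c f9 12 b0 6d
[1] 0x25->0x14 len=2 : f2 74
[2] 0x12->0x05 len=2 : 4f db
[3] 0x13->0x20 len=6 : db f2 74 12 b0 6d
[4] 0x1a->0x05 len=6 : b9 6c 05 53 d3 16
query mem[0x14]=0xf2, mem[0x07]=0x05, mem[0x20]=0xdb, mem[0x25]=0x6d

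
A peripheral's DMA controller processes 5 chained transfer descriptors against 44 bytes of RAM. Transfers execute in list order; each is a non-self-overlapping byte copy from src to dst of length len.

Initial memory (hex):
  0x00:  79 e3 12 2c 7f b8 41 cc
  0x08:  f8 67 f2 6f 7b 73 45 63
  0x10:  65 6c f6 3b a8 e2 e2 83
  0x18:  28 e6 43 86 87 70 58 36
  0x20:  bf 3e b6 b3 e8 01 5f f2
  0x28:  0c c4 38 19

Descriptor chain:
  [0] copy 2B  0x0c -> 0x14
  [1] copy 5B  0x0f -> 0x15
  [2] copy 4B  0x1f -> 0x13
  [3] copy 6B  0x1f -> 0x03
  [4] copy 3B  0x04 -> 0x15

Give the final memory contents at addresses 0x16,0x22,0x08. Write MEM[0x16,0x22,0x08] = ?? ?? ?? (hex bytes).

MEM[0x16,0x22,0x08] = 3e b6 e8

D0: mem[0x14..0x15] <- [7b 73]
D1: mem[0x15..0x19] <- [63 65 6c f6 3b]
D2: mem[0x13..0x16] <- [36 bf 3e b6]
D3: mem[0x03..0x08] <- [36 bf 3e b6 b3 e8]
D4: mem[0x15..0x17] <- [bf 3e b6]
query mem[0x16]=0x3e, mem[0x22]=0xb6, mem[0x08]=0xe8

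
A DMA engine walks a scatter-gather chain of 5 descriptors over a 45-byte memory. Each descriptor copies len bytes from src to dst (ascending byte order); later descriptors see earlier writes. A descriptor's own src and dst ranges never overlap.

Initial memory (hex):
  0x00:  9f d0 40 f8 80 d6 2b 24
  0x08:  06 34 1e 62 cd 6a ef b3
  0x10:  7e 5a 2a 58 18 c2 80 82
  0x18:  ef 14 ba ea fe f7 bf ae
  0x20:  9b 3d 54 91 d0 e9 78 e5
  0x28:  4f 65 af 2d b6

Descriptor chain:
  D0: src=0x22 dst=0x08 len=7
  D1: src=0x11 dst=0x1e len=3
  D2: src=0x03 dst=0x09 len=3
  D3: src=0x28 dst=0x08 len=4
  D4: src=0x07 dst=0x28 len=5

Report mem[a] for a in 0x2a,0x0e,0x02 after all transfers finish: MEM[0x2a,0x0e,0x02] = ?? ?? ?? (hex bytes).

[0] 0x22->0x08 len=7 : 54 91 d0 e9 78 e5 4f
[1] 0x11->0x1e len=3 : 5a 2a 58
[2] 0x03->0x09 len=3 : f8 80 d6
[3] 0x28->0x08 len=4 : 4f 65 af 2d
[4] 0x07->0x28 len=5 : 24 4f 65 af 2d
query mem[0x2a]=0x65, mem[0x0e]=0x4f, mem[0x02]=0x40

MEM[0x2a,0x0e,0x02] = 65 4f 40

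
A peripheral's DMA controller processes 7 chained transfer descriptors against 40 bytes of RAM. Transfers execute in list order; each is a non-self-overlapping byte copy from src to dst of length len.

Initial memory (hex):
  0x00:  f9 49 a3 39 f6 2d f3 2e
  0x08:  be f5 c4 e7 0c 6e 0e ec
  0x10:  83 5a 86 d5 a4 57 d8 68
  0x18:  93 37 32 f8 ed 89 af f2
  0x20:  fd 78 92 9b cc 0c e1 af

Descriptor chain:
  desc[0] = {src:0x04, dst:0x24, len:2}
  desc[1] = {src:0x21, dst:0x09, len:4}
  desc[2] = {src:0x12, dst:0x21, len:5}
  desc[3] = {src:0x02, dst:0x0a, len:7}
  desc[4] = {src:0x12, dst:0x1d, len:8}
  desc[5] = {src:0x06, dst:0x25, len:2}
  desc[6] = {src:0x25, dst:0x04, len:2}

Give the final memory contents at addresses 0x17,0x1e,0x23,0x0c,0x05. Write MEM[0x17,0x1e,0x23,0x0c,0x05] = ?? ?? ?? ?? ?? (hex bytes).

MEM[0x17,0x1e,0x23,0x0c,0x05] = 68 d5 93 f6 2e

D0: mem[0x24..0x25] <- [f6 2d]
D1: mem[0x09..0x0c] <- [78 92 9b f6]
D2: mem[0x21..0x25] <- [86 d5 a4 57 d8]
D3: mem[0x0a..0x10] <- [a3 39 f6 2d f3 2e be]
D4: mem[0x1d..0x24] <- [86 d5 a4 57 d8 68 93 37]
D5: mem[0x25..0x26] <- [f3 2e]
D6: mem[0x04..0x05] <- [f3 2e]
query mem[0x17]=0x68, mem[0x1e]=0xd5, mem[0x23]=0x93, mem[0x0c]=0xf6, mem[0x05]=0x2e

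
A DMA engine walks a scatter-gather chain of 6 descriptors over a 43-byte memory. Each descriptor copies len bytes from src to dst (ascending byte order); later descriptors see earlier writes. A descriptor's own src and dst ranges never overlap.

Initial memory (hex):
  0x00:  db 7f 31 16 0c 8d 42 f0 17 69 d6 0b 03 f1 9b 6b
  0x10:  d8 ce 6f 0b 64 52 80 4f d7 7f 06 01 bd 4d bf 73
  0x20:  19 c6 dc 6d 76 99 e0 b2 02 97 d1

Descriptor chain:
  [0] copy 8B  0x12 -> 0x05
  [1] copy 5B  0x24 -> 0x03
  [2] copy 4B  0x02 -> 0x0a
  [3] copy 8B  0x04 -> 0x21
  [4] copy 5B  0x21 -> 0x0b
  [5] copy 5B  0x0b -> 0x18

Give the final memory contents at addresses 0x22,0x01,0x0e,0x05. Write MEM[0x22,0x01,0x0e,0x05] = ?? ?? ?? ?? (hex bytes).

MEM[0x22,0x01,0x0e,0x05] = e0 7f 02 e0

  after D0: wrote 8B at 0x05 = 6f0b6452804fd77f
  after D1: wrote 5B at 0x03 = 7699e0b202
  after D2: wrote 4B at 0x0a = 317699e0
  after D3: wrote 8B at 0x21 = 99e0b20252803176
  after D4: wrote 5B at 0x0b = 99e0b20252
  after D5: wrote 5B at 0x18 = 99e0b20252
query mem[0x22]=0xe0, mem[0x01]=0x7f, mem[0x0e]=0x02, mem[0x05]=0xe0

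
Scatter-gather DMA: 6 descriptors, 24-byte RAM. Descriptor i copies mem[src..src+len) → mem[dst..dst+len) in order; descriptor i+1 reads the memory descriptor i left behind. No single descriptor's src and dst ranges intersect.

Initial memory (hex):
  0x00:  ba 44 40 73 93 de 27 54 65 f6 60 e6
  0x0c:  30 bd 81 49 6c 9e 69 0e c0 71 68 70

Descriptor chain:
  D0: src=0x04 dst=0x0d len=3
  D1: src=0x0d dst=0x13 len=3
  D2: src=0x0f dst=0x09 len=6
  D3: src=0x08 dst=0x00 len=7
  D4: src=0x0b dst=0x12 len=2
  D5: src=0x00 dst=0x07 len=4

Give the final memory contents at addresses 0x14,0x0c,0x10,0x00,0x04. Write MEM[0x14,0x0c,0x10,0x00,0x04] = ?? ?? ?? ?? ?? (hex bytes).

MEM[0x14,0x0c,0x10,0x00,0x04] = de 69 6c 65 69

#0 dst[0x0d+3] := {0x93,0xde,0x27}
#1 dst[0x13+3] := {0x93,0xde,0x27}
#2 dst[0x09+6] := {0x27,0x6c,0x9e,0x69,0x93,0xde}
#3 dst[0x00+7] := {0x65,0x27,0x6c,0x9e,0x69,0x93,0xde}
#4 dst[0x12+2] := {0x9e,0x69}
#5 dst[0x07+4] := {0x65,0x27,0x6c,0x9e}
query mem[0x14]=0xde, mem[0x0c]=0x69, mem[0x10]=0x6c, mem[0x00]=0x65, mem[0x04]=0x69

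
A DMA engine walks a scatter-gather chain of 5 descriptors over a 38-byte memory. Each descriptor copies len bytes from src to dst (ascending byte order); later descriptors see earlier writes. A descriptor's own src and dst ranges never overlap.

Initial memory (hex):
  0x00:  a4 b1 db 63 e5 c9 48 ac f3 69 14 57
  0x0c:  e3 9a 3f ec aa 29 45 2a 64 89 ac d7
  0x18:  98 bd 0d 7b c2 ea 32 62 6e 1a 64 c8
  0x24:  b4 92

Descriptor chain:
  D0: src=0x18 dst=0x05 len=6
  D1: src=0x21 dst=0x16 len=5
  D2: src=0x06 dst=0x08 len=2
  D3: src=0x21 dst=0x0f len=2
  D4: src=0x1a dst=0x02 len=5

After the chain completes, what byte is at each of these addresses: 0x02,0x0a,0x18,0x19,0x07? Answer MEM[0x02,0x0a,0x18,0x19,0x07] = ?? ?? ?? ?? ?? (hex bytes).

MEM[0x02,0x0a,0x18,0x19,0x07] = 92 ea c8 b4 0d

#0 dst[0x05+6] := {0x98,0xbd,0x0d,0x7b,0xc2,0xea}
#1 dst[0x16+5] := {0x1a,0x64,0xc8,0xb4,0x92}
#2 dst[0x08+2] := {0xbd,0x0d}
#3 dst[0x0f+2] := {0x1a,0x64}
#4 dst[0x02+5] := {0x92,0x7b,0xc2,0xea,0x32}
query mem[0x02]=0x92, mem[0x0a]=0xea, mem[0x18]=0xc8, mem[0x19]=0xb4, mem[0x07]=0x0d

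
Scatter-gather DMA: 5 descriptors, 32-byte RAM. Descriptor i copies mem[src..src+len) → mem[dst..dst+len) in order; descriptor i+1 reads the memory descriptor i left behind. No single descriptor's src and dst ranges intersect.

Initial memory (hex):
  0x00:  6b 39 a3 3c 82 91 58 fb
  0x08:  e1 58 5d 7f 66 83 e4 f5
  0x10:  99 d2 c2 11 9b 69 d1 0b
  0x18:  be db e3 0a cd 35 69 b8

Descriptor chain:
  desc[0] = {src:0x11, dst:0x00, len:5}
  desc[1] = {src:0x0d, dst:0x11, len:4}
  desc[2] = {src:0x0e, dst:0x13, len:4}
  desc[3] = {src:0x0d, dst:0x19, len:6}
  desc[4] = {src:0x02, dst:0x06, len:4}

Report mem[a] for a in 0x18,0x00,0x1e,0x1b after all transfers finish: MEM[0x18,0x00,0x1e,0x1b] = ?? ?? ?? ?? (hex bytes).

D0: mem[0x00..0x04] <- [d2 c2 11 9b 69]
D1: mem[0x11..0x14] <- [83 e4 f5 99]
D2: mem[0x13..0x16] <- [e4 f5 99 83]
D3: mem[0x19..0x1e] <- [83 e4 f5 99 83 e4]
D4: mem[0x06..0x09] <- [11 9b 69 91]
query mem[0x18]=0xbe, mem[0x00]=0xd2, mem[0x1e]=0xe4, mem[0x1b]=0xf5

MEM[0x18,0x00,0x1e,0x1b] = be d2 e4 f5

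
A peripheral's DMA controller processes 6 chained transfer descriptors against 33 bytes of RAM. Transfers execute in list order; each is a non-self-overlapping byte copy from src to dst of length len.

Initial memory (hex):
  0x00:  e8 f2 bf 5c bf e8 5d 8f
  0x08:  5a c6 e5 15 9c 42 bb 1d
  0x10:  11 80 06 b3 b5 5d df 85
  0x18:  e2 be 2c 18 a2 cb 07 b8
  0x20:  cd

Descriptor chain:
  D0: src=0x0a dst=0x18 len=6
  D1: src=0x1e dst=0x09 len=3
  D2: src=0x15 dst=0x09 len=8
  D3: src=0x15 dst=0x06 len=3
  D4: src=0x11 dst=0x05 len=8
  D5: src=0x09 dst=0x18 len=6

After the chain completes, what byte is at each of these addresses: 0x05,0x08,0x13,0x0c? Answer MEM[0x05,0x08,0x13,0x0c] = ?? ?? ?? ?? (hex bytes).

MEM[0x05,0x08,0x13,0x0c] = 80 b5 b3 e5

[0] 0x0a->0x18 len=6 : e5 15 9c 42 bb 1d
[1] 0x1e->0x09 len=3 : 07 b8 cd
[2] 0x15->0x09 len=8 : 5d df 85 e5 15 9c 42 bb
[3] 0x15->0x06 len=3 : 5d df 85
[4] 0x11->0x05 len=8 : 80 06 b3 b5 5d df 85 e5
[5] 0x09->0x18 len=6 : 5d df 85 e5 15 9c
query mem[0x05]=0x80, mem[0x08]=0xb5, mem[0x13]=0xb3, mem[0x0c]=0xe5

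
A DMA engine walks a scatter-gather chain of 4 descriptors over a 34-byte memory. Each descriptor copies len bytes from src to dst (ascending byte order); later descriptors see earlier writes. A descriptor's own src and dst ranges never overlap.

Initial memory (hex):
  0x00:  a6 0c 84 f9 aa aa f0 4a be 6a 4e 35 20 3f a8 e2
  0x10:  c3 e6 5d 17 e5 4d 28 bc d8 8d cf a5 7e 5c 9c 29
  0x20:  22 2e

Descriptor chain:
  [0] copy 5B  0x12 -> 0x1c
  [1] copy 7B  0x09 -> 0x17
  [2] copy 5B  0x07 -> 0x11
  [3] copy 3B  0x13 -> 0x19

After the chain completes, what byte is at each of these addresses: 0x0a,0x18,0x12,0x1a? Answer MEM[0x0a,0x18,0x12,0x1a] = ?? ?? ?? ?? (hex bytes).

#0 dst[0x1c+5] := {0x5d,0x17,0xe5,0x4d,0x28}
#1 dst[0x17+7] := {0x6a,0x4e,0x35,0x20,0x3f,0xa8,0xe2}
#2 dst[0x11+5] := {0x4a,0xbe,0x6a,0x4e,0x35}
#3 dst[0x19+3] := {0x6a,0x4e,0x35}
query mem[0x0a]=0x4e, mem[0x18]=0x4e, mem[0x12]=0xbe, mem[0x1a]=0x4e

MEM[0x0a,0x18,0x12,0x1a] = 4e 4e be 4e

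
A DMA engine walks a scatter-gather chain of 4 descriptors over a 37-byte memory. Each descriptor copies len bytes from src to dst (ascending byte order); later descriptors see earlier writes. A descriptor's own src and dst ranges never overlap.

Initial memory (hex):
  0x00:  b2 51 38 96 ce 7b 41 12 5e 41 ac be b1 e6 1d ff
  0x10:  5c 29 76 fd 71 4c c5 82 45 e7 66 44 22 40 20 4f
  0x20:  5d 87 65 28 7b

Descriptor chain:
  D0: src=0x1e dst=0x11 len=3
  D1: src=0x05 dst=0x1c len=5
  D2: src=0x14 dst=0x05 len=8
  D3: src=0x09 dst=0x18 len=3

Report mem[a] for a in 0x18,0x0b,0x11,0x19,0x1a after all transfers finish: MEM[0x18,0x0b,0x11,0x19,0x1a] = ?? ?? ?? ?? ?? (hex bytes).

MEM[0x18,0x0b,0x11,0x19,0x1a] = 45 66 20 e7 66

  after D0: wrote 3B at 0x11 = 204f5d
  after D1: wrote 5B at 0x1c = 7b41125e41
  after D2: wrote 8B at 0x05 = 714cc58245e76644
  after D3: wrote 3B at 0x18 = 45e766
query mem[0x18]=0x45, mem[0x0b]=0x66, mem[0x11]=0x20, mem[0x19]=0xe7, mem[0x1a]=0x66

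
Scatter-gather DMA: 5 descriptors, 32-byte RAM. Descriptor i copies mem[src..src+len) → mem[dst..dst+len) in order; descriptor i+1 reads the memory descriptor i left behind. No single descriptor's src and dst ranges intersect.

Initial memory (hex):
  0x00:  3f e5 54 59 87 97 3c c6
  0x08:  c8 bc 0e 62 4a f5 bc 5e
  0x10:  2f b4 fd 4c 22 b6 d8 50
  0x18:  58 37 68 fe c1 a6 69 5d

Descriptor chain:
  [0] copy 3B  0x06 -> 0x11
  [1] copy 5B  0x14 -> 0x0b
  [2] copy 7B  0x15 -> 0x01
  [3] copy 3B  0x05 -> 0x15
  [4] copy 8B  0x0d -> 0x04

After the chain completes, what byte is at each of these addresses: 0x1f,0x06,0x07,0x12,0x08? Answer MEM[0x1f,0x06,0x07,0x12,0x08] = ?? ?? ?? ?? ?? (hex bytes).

MEM[0x1f,0x06,0x07,0x12,0x08] = 5d 58 2f c6 3c

  after D0: wrote 3B at 0x11 = 3cc6c8
  after D1: wrote 5B at 0x0b = 22b6d85058
  after D2: wrote 7B at 0x01 = b6d850583768fe
  after D3: wrote 3B at 0x15 = 3768fe
  after D4: wrote 8B at 0x04 = d850582f3cc6c822
query mem[0x1f]=0x5d, mem[0x06]=0x58, mem[0x07]=0x2f, mem[0x12]=0xc6, mem[0x08]=0x3c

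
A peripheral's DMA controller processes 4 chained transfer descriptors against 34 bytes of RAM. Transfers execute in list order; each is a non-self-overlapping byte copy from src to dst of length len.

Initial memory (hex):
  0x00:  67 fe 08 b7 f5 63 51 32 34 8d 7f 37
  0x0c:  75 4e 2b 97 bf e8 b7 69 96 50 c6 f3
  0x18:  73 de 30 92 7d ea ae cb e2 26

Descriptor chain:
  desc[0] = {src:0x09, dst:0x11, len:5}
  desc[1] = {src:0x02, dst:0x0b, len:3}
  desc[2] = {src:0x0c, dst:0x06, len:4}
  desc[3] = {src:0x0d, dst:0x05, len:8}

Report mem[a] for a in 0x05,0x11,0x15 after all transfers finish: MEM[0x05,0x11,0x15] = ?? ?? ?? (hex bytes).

  after D0: wrote 5B at 0x11 = 8d7f37754e
  after D1: wrote 3B at 0x0b = 08b7f5
  after D2: wrote 4B at 0x06 = b7f52b97
  after D3: wrote 8B at 0x05 = f52b97bf8d7f3775
query mem[0x05]=0xf5, mem[0x11]=0x8d, mem[0x15]=0x4e

MEM[0x05,0x11,0x15] = f5 8d 4e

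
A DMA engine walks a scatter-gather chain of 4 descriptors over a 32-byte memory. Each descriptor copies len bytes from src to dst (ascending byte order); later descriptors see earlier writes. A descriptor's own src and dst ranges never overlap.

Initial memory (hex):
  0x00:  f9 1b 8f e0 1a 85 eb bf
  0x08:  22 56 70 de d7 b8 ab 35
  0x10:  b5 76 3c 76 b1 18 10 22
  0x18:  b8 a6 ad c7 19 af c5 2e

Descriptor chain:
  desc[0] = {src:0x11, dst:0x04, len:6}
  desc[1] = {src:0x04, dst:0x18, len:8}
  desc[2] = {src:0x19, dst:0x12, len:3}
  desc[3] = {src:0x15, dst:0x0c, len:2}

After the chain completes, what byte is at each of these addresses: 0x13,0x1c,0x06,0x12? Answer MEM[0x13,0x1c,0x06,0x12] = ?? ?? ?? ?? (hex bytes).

[0] 0x11->0x04 len=6 : 76 3c 76 b1 18 10
[1] 0x04->0x18 len=8 : 76 3c 76 b1 18 10 70 de
[2] 0x19->0x12 len=3 : 3c 76 b1
[3] 0x15->0x0c len=2 : 18 10
query mem[0x13]=0x76, mem[0x1c]=0x18, mem[0x06]=0x76, mem[0x12]=0x3c

MEM[0x13,0x1c,0x06,0x12] = 76 18 76 3c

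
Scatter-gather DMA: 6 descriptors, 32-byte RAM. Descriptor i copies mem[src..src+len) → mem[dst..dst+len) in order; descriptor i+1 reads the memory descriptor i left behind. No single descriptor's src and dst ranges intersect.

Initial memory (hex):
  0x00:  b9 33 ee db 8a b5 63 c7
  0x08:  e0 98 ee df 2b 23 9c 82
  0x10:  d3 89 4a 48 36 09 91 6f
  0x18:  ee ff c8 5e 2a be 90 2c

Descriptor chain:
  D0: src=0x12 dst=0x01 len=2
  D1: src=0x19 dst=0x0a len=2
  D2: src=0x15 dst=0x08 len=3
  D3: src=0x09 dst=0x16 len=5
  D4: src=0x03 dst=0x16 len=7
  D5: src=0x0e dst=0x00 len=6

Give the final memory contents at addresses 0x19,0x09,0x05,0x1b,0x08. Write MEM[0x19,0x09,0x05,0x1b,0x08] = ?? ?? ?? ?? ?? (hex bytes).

#0 dst[0x01+2] := {0x4a,0x48}
#1 dst[0x0a+2] := {0xff,0xc8}
#2 dst[0x08+3] := {0x09,0x91,0x6f}
#3 dst[0x16+5] := {0x91,0x6f,0xc8,0x2b,0x23}
#4 dst[0x16+7] := {0xdb,0x8a,0xb5,0x63,0xc7,0x09,0x91}
#5 dst[0x00+6] := {0x9c,0x82,0xd3,0x89,0x4a,0x48}
query mem[0x19]=0x63, mem[0x09]=0x91, mem[0x05]=0x48, mem[0x1b]=0x09, mem[0x08]=0x09

MEM[0x19,0x09,0x05,0x1b,0x08] = 63 91 48 09 09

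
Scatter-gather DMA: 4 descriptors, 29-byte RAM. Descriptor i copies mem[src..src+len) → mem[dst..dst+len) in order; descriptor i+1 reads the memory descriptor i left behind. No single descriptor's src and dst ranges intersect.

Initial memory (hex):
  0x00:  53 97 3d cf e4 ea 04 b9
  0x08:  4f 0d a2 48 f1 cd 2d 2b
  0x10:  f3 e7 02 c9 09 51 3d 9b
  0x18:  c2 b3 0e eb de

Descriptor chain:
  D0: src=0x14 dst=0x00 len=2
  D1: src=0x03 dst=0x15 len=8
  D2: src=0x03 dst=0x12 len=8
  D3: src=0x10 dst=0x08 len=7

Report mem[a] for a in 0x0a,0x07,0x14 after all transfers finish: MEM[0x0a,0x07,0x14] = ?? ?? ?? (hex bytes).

[0] 0x14->0x00 len=2 : 09 51
[1] 0x03->0x15 len=8 : cf e4 ea 04 b9 4f 0d a2
[2] 0x03->0x12 len=8 : cf e4 ea 04 b9 4f 0d a2
[3] 0x10->0x08 len=7 : f3 e7 cf e4 ea 04 b9
query mem[0x0a]=0xcf, mem[0x07]=0xb9, mem[0x14]=0xea

MEM[0x0a,0x07,0x14] = cf b9 ea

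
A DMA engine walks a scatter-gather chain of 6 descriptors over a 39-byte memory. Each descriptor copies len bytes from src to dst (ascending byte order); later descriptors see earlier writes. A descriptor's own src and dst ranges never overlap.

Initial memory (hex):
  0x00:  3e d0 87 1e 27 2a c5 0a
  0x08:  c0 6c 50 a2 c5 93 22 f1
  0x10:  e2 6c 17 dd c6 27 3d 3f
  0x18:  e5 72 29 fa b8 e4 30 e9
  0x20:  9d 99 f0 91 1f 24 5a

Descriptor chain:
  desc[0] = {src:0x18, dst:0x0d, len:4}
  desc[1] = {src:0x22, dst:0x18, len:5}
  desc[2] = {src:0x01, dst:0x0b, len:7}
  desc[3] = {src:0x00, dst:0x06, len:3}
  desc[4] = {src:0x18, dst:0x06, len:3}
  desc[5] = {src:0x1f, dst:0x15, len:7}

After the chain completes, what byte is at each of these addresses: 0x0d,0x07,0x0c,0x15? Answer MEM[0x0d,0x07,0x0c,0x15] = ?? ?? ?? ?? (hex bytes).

[0] 0x18->0x0d len=4 : e5 72 29 fa
[1] 0x22->0x18 len=5 : f0 91 1f 24 5a
[2] 0x01->0x0b len=7 : d0 87 1e 27 2a c5 0a
[3] 0x00->0x06 len=3 : 3e d0 87
[4] 0x18->0x06 len=3 : f0 91 1f
[5] 0x1f->0x15 len=7 : e9 9d 99 f0 91 1f 24
query mem[0x0d]=0x1e, mem[0x07]=0x91, mem[0x0c]=0x87, mem[0x15]=0xe9

MEM[0x0d,0x07,0x0c,0x15] = 1e 91 87 e9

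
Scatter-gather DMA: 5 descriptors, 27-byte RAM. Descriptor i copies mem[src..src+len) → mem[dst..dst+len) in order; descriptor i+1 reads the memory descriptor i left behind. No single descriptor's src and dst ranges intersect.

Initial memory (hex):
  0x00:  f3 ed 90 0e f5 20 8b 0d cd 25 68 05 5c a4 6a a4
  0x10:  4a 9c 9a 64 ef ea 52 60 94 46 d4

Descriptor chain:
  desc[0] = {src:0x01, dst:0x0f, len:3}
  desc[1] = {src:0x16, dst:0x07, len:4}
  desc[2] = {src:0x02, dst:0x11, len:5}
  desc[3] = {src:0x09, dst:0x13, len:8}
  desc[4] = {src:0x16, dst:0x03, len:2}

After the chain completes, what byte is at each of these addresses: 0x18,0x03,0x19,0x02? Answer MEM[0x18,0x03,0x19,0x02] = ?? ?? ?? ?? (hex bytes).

#0 dst[0x0f+3] := {0xed,0x90,0x0e}
#1 dst[0x07+4] := {0x52,0x60,0x94,0x46}
#2 dst[0x11+5] := {0x90,0x0e,0xf5,0x20,0x8b}
#3 dst[0x13+8] := {0x94,0x46,0x05,0x5c,0xa4,0x6a,0xed,0x90}
#4 dst[0x03+2] := {0x5c,0xa4}
query mem[0x18]=0x6a, mem[0x03]=0x5c, mem[0x19]=0xed, mem[0x02]=0x90

MEM[0x18,0x03,0x19,0x02] = 6a 5c ed 90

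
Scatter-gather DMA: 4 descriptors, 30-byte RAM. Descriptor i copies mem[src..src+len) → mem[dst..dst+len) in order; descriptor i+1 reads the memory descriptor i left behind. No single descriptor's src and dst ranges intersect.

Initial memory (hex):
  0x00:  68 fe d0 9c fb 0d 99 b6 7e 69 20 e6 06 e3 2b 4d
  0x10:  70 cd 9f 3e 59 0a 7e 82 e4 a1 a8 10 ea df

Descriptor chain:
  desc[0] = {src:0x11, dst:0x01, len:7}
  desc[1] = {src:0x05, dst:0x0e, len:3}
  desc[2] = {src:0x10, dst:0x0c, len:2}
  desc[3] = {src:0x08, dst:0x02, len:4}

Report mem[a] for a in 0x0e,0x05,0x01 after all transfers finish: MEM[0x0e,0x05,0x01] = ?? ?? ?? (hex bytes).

MEM[0x0e,0x05,0x01] = 0a e6 cd

D0: mem[0x01..0x07] <- [cd 9f 3e 59 0a 7e 82]
D1: mem[0x0e..0x10] <- [0a 7e 82]
D2: mem[0x0c..0x0d] <- [82 cd]
D3: mem[0x02..0x05] <- [7e 69 20 e6]
query mem[0x0e]=0x0a, mem[0x05]=0xe6, mem[0x01]=0xcd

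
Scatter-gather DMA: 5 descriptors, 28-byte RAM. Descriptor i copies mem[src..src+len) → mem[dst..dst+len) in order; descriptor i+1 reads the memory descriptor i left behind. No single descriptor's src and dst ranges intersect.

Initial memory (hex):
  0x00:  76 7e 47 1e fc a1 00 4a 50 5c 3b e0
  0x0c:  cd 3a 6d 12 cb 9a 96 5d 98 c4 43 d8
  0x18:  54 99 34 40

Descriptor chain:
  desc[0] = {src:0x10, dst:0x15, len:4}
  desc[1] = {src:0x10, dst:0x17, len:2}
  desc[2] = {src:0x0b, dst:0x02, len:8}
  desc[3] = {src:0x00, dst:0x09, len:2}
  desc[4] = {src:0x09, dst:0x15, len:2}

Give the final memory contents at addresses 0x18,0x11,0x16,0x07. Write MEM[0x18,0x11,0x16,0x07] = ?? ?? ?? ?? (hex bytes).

MEM[0x18,0x11,0x16,0x07] = 9a 9a 7e cb

[0] 0x10->0x15 len=4 : cb 9a 96 5d
[1] 0x10->0x17 len=2 : cb 9a
[2] 0x0b->0x02 len=8 : e0 cd 3a 6d 12 cb 9a 96
[3] 0x00->0x09 len=2 : 76 7e
[4] 0x09->0x15 len=2 : 76 7e
query mem[0x18]=0x9a, mem[0x11]=0x9a, mem[0x16]=0x7e, mem[0x07]=0xcb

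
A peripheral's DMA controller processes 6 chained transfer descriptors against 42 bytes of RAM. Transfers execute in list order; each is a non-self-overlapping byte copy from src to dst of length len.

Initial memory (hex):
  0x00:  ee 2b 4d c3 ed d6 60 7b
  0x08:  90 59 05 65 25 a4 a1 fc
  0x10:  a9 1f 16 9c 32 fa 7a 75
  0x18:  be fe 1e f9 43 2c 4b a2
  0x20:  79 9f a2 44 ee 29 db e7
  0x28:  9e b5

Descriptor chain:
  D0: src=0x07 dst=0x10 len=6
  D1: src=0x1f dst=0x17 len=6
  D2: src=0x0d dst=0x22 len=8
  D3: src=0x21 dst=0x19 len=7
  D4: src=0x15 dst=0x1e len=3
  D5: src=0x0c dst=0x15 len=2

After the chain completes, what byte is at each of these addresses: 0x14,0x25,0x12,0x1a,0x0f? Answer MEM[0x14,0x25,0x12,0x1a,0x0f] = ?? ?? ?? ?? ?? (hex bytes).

D0: mem[0x10..0x15] <- [7b 90 59 05 65 25]
D1: mem[0x17..0x1c] <- [a2 79 9f a2 44 ee]
D2: mem[0x22..0x29] <- [a4 a1 fc 7b 90 59 05 65]
D3: mem[0x19..0x1f] <- [9f a4 a1 fc 7b 90 59]
D4: mem[0x1e..0x20] <- [25 7a a2]
D5: mem[0x15..0x16] <- [25 a4]
query mem[0x14]=0x65, mem[0x25]=0x7b, mem[0x12]=0x59, mem[0x1a]=0xa4, mem[0x0f]=0xfc

MEM[0x14,0x25,0x12,0x1a,0x0f] = 65 7b 59 a4 fc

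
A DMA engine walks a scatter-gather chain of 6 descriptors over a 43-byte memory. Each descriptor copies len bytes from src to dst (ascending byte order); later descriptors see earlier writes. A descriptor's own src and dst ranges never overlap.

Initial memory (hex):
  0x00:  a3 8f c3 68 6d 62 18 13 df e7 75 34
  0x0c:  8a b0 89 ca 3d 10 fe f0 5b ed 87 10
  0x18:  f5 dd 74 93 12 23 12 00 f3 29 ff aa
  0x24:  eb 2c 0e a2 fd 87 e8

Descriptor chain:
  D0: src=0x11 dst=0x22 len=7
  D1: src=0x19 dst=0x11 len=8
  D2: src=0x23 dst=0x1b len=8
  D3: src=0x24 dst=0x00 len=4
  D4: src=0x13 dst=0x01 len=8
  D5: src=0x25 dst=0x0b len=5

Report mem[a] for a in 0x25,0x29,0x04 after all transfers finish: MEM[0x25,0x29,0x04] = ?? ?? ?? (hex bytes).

MEM[0x25,0x29,0x04] = 5b 87 12

[0] 0x11->0x22 len=7 : 10 fe f0 5b ed 87 10
[1] 0x19->0x11 len=8 : dd 74 93 12 23 12 00 f3
[2] 0x23->0x1b len=8 : fe f0 5b ed 87 10 87 e8
[3] 0x24->0x00 len=4 : f0 5b ed 87
[4] 0x13->0x01 len=8 : 93 12 23 12 00 f3 dd 74
[5] 0x25->0x0b len=5 : 5b ed 87 10 87
query mem[0x25]=0x5b, mem[0x29]=0x87, mem[0x04]=0x12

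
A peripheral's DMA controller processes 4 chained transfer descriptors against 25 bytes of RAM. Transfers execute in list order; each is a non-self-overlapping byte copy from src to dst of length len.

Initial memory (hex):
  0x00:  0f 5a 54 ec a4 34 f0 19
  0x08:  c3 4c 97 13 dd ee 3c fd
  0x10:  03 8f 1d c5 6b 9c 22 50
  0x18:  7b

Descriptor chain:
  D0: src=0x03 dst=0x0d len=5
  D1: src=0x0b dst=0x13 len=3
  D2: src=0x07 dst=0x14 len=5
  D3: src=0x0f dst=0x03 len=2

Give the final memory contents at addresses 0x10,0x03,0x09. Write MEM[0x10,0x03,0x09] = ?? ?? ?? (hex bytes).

MEM[0x10,0x03,0x09] = f0 34 4c

D0: mem[0x0d..0x11] <- [ec a4 34 f0 19]
D1: mem[0x13..0x15] <- [13 dd ec]
D2: mem[0x14..0x18] <- [19 c3 4c 97 13]
D3: mem[0x03..0x04] <- [34 f0]
query mem[0x10]=0xf0, mem[0x03]=0x34, mem[0x09]=0x4c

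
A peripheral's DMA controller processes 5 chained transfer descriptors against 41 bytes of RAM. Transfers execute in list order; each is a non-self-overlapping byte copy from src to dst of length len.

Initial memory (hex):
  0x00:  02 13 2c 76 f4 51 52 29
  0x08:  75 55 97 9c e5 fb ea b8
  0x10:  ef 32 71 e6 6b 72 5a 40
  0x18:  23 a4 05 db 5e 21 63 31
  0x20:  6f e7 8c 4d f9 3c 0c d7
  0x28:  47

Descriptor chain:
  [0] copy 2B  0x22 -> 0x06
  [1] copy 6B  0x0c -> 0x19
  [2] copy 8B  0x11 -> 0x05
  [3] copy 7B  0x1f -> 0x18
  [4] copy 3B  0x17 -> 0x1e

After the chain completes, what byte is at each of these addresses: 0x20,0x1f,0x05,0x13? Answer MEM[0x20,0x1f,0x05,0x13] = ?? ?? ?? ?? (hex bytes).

[0] 0x22->0x06 len=2 : 8c 4d
[1] 0x0c->0x19 len=6 : e5 fb ea b8 ef 32
[2] 0x11->0x05 len=8 : 32 71 e6 6b 72 5a 40 23
[3] 0x1f->0x18 len=7 : 31 6f e7 8c 4d f9 3c
[4] 0x17->0x1e len=3 : 40 31 6f
query mem[0x20]=0x6f, mem[0x1f]=0x31, mem[0x05]=0x32, mem[0x13]=0xe6

MEM[0x20,0x1f,0x05,0x13] = 6f 31 32 e6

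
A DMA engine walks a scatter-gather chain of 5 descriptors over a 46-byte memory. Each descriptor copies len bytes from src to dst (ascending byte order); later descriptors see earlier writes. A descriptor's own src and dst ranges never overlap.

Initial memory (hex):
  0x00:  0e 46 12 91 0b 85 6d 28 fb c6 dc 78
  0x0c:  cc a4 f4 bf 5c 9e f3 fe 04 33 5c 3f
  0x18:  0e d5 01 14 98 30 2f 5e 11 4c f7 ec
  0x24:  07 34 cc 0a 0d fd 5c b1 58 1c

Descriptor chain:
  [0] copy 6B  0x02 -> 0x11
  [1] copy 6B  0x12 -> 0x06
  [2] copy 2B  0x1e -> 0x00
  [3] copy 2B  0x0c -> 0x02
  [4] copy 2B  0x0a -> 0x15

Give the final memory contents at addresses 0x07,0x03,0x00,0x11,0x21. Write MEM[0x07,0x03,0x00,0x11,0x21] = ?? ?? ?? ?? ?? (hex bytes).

MEM[0x07,0x03,0x00,0x11,0x21] = 0b a4 2f 12 4c

[0] 0x02->0x11 len=6 : 12 91 0b 85 6d 28
[1] 0x12->0x06 len=6 : 91 0b 85 6d 28 3f
[2] 0x1e->0x00 len=2 : 2f 5e
[3] 0x0c->0x02 len=2 : cc a4
[4] 0x0a->0x15 len=2 : 28 3f
query mem[0x07]=0x0b, mem[0x03]=0xa4, mem[0x00]=0x2f, mem[0x11]=0x12, mem[0x21]=0x4c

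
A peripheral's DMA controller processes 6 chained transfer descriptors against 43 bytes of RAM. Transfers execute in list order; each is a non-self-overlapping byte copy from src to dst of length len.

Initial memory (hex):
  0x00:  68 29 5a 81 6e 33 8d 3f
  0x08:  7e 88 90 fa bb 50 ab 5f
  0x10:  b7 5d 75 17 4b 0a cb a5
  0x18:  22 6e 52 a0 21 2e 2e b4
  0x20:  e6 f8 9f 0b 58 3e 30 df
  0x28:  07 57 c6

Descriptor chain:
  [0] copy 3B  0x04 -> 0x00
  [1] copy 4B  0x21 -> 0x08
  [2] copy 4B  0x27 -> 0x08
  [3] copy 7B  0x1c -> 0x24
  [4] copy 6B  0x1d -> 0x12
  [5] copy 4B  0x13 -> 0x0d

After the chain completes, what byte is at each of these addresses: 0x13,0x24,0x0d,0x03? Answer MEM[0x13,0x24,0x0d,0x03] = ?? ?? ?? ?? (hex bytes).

MEM[0x13,0x24,0x0d,0x03] = 2e 21 2e 81

#0 dst[0x00+3] := {0x6e,0x33,0x8d}
#1 dst[0x08+4] := {0xf8,0x9f,0x0b,0x58}
#2 dst[0x08+4] := {0xdf,0x07,0x57,0xc6}
#3 dst[0x24+7] := {0x21,0x2e,0x2e,0xb4,0xe6,0xf8,0x9f}
#4 dst[0x12+6] := {0x2e,0x2e,0xb4,0xe6,0xf8,0x9f}
#5 dst[0x0d+4] := {0x2e,0xb4,0xe6,0xf8}
query mem[0x13]=0x2e, mem[0x24]=0x21, mem[0x0d]=0x2e, mem[0x03]=0x81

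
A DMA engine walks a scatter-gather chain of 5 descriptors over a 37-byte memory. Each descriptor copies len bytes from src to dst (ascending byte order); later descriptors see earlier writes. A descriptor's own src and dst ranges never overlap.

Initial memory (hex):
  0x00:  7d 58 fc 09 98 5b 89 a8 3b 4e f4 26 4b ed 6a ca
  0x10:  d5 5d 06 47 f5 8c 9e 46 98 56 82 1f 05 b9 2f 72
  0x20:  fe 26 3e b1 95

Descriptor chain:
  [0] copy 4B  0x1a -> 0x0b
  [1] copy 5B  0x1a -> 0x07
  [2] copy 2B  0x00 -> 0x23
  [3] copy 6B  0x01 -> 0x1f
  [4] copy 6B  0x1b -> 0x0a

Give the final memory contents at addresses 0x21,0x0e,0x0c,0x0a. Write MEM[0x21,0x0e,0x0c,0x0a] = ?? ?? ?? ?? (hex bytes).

MEM[0x21,0x0e,0x0c,0x0a] = 09 58 b9 1f

  after D0: wrote 4B at 0x0b = 821f05b9
  after D1: wrote 5B at 0x07 = 821f05b92f
  after D2: wrote 2B at 0x23 = 7d58
  after D3: wrote 6B at 0x1f = 58fc09985b89
  after D4: wrote 6B at 0x0a = 1f05b92f58fc
query mem[0x21]=0x09, mem[0x0e]=0x58, mem[0x0c]=0xb9, mem[0x0a]=0x1f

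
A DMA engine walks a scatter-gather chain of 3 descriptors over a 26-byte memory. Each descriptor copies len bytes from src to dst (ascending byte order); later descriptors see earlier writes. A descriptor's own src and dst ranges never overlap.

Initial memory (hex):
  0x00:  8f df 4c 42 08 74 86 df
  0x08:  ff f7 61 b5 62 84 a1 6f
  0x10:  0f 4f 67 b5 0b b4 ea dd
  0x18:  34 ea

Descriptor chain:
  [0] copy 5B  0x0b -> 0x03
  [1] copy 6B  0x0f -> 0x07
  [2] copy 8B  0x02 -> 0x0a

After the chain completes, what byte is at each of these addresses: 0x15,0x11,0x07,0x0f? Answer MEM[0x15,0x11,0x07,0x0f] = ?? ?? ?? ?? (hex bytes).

MEM[0x15,0x11,0x07,0x0f] = b4 4f 6f 6f

[0] 0x0b->0x03 len=5 : b5 62 84 a1 6f
[1] 0x0f->0x07 len=6 : 6f 0f 4f 67 b5 0b
[2] 0x02->0x0a len=8 : 4c b5 62 84 a1 6f 0f 4f
query mem[0x15]=0xb4, mem[0x11]=0x4f, mem[0x07]=0x6f, mem[0x0f]=0x6f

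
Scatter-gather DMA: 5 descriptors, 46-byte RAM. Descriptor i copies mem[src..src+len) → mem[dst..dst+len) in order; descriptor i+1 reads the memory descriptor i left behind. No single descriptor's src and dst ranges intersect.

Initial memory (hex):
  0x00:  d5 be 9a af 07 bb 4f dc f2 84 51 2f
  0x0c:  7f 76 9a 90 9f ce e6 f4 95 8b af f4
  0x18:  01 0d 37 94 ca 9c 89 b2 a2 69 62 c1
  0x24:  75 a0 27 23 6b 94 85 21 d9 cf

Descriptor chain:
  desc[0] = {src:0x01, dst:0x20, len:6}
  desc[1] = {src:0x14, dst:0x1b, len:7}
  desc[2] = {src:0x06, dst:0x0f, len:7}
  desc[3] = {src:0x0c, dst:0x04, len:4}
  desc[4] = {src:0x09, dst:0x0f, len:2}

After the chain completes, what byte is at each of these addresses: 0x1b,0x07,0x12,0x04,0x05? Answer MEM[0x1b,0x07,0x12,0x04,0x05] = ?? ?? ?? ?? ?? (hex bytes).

  after D0: wrote 6B at 0x20 = be9aaf07bb4f
  after D1: wrote 7B at 0x1b = 958baff4010d37
  after D2: wrote 7B at 0x0f = 4fdcf284512f7f
  after D3: wrote 4B at 0x04 = 7f769a4f
  after D4: wrote 2B at 0x0f = 8451
query mem[0x1b]=0x95, mem[0x07]=0x4f, mem[0x12]=0x84, mem[0x04]=0x7f, mem[0x05]=0x76

MEM[0x1b,0x07,0x12,0x04,0x05] = 95 4f 84 7f 76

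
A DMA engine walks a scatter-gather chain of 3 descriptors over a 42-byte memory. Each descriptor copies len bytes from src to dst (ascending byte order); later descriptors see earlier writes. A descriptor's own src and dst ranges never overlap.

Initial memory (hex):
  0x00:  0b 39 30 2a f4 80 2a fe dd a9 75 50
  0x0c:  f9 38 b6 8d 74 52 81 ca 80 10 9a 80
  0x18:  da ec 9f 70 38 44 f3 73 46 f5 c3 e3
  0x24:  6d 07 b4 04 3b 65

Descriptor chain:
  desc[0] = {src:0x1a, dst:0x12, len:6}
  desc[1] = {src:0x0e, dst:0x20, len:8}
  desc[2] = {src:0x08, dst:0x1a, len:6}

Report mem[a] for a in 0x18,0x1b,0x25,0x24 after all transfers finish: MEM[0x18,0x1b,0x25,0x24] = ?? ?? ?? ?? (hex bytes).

#0 dst[0x12+6] := {0x9f,0x70,0x38,0x44,0xf3,0x73}
#1 dst[0x20+8] := {0xb6,0x8d,0x74,0x52,0x9f,0x70,0x38,0x44}
#2 dst[0x1a+6] := {0xdd,0xa9,0x75,0x50,0xf9,0x38}
query mem[0x18]=0xda, mem[0x1b]=0xa9, mem[0x25]=0x70, mem[0x24]=0x9f

MEM[0x18,0x1b,0x25,0x24] = da a9 70 9f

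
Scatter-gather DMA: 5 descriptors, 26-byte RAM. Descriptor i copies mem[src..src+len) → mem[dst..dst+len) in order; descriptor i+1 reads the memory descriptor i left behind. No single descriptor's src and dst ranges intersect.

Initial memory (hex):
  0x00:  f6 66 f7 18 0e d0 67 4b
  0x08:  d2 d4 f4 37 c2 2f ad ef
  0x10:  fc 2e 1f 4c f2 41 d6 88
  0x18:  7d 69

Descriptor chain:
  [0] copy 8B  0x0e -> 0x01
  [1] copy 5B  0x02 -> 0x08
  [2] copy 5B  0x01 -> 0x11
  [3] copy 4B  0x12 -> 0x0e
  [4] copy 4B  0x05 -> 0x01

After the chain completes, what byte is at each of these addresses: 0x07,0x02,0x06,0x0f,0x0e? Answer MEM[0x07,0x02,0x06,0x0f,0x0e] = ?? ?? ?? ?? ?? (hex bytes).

  after D0: wrote 8B at 0x01 = adeffc2e1f4cf241
  after D1: wrote 5B at 0x08 = effc2e1f4c
  after D2: wrote 5B at 0x11 = adeffc2e1f
  after D3: wrote 4B at 0x0e = effc2e1f
  after D4: wrote 4B at 0x01 = 1f4cf2ef
query mem[0x07]=0xf2, mem[0x02]=0x4c, mem[0x06]=0x4c, mem[0x0f]=0xfc, mem[0x0e]=0xef

MEM[0x07,0x02,0x06,0x0f,0x0e] = f2 4c 4c fc ef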